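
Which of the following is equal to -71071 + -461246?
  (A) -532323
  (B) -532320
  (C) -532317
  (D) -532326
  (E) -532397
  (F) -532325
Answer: C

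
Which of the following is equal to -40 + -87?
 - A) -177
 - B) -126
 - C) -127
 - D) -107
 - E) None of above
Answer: C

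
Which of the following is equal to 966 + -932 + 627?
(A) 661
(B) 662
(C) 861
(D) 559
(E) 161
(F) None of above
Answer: A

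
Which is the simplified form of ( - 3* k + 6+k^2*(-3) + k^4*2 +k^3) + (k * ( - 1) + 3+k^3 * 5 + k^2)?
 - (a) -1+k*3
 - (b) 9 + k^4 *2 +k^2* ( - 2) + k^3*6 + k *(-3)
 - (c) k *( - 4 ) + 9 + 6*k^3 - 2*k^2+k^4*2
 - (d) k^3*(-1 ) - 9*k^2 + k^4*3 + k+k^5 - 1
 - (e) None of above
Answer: c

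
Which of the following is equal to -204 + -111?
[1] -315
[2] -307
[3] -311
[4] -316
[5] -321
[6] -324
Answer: 1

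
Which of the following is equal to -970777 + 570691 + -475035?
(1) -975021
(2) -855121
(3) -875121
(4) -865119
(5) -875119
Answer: 3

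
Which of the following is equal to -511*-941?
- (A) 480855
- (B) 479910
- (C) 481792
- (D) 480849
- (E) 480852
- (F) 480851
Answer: F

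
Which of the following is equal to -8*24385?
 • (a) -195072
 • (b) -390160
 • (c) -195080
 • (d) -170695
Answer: c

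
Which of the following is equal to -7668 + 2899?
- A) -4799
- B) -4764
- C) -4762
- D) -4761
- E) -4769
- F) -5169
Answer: E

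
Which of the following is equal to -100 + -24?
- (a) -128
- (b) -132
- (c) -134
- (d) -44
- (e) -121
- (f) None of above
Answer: f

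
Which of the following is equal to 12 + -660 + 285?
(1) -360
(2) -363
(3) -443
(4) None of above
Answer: 2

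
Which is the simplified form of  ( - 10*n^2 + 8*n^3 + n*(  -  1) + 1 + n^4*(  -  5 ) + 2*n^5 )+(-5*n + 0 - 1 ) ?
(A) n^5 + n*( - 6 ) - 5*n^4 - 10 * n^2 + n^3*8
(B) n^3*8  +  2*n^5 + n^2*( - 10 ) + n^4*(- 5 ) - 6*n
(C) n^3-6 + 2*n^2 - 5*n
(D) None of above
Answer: B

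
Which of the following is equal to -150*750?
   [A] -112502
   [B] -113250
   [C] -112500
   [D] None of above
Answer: C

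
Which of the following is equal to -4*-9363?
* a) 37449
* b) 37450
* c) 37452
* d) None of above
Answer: c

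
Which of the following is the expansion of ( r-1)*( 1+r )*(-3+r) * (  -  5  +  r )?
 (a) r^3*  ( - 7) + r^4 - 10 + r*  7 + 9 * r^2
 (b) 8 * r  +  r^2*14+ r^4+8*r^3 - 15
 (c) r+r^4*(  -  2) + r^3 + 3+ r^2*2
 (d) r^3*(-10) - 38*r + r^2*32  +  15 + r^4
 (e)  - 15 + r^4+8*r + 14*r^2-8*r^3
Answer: e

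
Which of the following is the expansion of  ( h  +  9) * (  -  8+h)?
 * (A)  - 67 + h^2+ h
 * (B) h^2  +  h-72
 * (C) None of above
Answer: B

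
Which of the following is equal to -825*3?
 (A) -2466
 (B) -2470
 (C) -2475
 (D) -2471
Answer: C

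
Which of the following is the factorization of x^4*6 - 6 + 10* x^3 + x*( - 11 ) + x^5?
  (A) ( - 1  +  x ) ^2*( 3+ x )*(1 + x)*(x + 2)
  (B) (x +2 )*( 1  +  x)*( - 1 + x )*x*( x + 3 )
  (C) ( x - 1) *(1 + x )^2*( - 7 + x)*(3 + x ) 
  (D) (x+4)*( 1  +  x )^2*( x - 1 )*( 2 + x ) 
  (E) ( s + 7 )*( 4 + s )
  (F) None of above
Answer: F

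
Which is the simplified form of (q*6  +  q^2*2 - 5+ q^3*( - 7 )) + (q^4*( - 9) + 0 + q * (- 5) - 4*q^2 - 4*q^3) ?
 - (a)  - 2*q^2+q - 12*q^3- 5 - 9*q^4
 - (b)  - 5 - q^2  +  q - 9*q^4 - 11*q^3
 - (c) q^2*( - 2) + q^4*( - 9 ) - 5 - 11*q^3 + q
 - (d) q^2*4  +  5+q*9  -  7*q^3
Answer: c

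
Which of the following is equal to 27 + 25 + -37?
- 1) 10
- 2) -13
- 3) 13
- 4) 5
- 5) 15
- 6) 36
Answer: 5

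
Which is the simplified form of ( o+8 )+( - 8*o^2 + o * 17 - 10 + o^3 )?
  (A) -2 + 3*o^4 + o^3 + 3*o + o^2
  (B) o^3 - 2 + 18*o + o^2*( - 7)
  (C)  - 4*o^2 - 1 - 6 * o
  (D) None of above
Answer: D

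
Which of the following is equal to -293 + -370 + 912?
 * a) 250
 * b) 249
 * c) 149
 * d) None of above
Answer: b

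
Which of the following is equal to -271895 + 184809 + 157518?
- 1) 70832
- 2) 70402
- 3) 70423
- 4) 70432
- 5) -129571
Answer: 4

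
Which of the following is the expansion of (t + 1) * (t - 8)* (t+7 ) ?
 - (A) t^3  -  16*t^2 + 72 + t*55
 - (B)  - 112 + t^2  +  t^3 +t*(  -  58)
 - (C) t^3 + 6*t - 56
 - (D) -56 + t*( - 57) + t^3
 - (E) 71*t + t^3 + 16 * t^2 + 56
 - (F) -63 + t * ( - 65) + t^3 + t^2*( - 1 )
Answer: D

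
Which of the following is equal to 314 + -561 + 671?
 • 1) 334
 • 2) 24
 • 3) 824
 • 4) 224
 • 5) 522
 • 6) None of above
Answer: 6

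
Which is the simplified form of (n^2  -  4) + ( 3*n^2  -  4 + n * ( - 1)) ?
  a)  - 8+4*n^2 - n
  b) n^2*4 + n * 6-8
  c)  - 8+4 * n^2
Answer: a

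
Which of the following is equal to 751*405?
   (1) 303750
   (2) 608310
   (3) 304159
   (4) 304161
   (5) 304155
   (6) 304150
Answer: 5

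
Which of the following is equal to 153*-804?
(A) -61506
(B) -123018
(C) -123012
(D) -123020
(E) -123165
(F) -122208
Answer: C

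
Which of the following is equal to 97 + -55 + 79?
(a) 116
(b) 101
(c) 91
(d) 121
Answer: d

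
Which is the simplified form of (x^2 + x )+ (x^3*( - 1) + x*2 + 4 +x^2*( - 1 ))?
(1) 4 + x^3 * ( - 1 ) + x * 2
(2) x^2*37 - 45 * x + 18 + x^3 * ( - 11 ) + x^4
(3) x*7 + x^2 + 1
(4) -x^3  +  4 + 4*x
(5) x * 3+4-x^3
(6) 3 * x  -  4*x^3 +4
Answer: 5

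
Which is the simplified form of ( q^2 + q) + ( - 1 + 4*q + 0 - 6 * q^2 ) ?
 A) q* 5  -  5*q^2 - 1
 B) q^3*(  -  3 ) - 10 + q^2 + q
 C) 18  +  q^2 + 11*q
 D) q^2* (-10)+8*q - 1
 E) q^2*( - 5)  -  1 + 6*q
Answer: A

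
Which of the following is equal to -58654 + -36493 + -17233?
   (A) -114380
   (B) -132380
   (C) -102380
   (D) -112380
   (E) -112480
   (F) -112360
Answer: D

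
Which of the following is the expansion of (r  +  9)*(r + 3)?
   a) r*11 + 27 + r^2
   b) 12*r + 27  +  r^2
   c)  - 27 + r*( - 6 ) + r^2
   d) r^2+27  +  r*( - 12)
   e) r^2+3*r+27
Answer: b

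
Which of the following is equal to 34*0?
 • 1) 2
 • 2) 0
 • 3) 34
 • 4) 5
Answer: 2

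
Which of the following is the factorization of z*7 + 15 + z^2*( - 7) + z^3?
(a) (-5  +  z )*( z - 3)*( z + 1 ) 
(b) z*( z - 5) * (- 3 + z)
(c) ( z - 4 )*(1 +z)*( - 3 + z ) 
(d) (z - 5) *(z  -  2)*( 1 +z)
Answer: a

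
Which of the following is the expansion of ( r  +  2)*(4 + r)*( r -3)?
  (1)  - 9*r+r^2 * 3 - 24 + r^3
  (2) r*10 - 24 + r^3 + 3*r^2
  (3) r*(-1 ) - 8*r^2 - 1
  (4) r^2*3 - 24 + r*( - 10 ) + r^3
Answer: 4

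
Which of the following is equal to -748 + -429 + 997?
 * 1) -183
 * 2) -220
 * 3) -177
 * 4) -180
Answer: 4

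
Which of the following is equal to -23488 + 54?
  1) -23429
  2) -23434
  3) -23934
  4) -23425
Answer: 2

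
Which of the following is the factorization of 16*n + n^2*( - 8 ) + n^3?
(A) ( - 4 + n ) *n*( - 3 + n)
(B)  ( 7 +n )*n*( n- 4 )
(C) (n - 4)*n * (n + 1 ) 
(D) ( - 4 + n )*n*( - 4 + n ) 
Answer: D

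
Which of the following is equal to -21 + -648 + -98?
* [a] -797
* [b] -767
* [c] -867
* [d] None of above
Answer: b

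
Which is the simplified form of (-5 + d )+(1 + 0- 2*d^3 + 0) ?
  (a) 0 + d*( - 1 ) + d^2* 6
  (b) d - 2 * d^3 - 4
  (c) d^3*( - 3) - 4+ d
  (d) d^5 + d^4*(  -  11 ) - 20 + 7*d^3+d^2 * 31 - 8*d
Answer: b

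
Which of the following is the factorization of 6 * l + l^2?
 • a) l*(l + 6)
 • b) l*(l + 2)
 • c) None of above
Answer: a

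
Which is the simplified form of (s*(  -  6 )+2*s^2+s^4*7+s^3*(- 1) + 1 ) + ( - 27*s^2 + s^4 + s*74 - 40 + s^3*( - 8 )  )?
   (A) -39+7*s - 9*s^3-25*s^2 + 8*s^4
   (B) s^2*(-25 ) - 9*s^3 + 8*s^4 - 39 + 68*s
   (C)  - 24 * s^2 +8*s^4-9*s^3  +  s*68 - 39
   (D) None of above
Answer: B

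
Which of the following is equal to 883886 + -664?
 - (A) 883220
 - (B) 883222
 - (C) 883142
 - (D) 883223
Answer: B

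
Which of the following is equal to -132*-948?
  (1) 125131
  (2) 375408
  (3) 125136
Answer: 3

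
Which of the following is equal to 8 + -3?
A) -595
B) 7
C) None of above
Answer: C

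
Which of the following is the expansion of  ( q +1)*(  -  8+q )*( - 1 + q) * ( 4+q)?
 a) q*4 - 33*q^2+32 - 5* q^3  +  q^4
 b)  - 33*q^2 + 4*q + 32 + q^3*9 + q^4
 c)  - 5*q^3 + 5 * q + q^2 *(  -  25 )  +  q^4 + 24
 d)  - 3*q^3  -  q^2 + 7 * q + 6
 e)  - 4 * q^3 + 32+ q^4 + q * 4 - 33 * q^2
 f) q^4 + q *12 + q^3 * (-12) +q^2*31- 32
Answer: e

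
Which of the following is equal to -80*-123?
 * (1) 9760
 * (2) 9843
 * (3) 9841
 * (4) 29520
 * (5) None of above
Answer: 5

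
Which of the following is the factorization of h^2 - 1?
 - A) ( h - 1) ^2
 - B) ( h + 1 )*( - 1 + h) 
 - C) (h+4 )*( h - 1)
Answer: B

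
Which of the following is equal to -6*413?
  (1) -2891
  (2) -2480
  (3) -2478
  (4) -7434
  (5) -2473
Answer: 3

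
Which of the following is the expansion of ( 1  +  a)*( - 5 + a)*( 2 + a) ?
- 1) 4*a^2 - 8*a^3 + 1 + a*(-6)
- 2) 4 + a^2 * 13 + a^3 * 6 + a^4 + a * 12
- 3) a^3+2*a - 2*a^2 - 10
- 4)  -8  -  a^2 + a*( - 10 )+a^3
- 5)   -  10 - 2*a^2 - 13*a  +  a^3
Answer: 5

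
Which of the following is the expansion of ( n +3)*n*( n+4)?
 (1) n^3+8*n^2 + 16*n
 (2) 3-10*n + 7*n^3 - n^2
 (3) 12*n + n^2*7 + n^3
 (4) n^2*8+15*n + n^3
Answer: 3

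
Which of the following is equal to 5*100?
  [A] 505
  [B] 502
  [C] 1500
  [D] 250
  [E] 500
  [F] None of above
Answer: E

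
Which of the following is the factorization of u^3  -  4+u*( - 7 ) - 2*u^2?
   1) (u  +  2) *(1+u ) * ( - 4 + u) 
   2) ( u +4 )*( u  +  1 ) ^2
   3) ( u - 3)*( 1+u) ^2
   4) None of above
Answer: 4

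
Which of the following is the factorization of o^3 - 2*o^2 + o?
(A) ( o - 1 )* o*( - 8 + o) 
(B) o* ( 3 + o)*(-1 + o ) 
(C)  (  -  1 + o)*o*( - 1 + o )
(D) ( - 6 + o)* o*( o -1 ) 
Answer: C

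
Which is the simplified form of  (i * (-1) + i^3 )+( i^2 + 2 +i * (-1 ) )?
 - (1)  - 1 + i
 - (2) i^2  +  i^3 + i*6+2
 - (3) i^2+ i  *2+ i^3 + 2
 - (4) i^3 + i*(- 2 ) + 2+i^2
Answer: 4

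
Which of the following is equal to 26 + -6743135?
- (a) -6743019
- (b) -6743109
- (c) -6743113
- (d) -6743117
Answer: b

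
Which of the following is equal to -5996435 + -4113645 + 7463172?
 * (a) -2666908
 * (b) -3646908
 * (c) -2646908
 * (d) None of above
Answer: c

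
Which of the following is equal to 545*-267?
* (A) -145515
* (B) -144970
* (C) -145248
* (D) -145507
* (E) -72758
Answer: A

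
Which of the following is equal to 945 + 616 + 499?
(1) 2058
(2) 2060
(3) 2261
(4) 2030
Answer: 2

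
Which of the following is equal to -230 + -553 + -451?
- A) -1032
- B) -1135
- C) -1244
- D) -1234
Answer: D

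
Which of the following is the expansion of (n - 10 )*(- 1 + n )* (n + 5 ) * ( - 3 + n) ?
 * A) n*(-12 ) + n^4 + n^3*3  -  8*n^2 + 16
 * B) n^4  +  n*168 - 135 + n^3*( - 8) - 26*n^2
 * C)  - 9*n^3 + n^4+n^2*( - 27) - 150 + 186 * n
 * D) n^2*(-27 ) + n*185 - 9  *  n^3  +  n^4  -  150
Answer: D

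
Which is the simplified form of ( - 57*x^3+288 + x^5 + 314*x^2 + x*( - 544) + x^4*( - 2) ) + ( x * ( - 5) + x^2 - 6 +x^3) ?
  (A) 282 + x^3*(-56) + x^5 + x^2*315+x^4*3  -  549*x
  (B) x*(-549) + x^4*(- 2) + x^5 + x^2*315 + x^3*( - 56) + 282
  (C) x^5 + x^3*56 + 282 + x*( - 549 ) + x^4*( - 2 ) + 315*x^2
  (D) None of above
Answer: B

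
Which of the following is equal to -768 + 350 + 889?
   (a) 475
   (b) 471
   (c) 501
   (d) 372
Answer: b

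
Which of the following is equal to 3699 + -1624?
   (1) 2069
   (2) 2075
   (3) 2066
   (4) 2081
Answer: 2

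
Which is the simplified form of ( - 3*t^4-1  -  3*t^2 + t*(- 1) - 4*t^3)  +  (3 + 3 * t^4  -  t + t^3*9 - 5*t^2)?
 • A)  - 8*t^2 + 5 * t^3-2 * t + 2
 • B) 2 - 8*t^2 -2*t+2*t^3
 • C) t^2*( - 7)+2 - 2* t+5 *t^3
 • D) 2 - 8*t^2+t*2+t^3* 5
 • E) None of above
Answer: A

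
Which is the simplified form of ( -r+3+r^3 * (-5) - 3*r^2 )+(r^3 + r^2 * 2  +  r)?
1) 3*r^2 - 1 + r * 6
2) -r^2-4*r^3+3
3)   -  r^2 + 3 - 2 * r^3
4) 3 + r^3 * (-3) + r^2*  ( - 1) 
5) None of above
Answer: 2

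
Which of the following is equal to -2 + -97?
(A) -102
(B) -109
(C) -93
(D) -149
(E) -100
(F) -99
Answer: F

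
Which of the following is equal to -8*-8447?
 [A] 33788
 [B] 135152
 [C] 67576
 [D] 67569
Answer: C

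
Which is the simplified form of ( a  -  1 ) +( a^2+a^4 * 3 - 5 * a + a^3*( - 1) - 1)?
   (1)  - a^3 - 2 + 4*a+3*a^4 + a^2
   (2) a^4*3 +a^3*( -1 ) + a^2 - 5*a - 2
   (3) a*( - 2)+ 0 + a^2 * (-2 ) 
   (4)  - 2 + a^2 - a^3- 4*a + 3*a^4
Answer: 4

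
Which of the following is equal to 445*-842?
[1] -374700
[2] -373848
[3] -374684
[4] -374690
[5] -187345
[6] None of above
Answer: 4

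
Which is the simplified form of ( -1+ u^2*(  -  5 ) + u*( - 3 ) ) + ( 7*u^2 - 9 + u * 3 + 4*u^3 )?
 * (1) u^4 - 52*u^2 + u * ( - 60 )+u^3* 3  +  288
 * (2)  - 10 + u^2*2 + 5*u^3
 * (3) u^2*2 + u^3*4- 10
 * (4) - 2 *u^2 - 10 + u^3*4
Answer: 3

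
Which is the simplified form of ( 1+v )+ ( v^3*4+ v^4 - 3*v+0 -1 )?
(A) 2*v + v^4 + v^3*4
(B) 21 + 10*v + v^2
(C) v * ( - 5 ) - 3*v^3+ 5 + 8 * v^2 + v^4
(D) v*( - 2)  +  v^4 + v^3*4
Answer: D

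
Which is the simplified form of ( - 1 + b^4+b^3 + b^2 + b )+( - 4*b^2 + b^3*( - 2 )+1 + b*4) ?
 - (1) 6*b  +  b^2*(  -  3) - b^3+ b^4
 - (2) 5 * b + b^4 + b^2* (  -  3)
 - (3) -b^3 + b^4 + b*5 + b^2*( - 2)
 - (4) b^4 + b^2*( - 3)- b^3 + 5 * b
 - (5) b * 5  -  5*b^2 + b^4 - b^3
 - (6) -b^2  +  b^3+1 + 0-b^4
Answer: 4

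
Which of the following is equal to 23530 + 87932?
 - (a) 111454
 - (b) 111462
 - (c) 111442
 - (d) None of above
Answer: b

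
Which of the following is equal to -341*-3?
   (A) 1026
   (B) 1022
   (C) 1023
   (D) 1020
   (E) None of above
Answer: C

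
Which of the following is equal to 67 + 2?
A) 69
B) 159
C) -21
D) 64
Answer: A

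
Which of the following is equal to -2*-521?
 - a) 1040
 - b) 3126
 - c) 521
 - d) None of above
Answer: d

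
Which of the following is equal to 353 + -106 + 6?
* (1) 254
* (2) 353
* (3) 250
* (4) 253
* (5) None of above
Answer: 4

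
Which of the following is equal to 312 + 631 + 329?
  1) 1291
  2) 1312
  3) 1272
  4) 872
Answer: 3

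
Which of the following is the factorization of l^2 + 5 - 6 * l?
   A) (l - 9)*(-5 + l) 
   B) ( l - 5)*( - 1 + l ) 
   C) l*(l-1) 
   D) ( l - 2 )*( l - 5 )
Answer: B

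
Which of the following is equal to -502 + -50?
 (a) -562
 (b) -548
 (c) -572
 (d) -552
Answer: d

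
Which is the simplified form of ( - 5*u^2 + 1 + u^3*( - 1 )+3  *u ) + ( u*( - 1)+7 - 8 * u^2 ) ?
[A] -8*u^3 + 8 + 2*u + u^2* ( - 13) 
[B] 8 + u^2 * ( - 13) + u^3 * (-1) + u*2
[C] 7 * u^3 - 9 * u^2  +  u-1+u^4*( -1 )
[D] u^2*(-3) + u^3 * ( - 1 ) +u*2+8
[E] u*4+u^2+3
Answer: B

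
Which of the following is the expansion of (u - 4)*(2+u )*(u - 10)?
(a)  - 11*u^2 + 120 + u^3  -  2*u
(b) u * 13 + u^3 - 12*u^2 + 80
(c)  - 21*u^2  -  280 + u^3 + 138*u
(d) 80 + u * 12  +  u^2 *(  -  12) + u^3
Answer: d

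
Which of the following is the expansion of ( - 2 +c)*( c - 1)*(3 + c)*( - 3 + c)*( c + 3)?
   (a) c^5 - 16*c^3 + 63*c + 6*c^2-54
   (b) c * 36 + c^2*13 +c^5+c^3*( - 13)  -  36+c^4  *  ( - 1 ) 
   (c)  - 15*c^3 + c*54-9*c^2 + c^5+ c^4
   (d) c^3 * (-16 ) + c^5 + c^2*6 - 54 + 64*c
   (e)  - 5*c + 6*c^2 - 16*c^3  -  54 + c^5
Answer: a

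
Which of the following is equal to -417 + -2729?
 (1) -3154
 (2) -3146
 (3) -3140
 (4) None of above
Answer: 2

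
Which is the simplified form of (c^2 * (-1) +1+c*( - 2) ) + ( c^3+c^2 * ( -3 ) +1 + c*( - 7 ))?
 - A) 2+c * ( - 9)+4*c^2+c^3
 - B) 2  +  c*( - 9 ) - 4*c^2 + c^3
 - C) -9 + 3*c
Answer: B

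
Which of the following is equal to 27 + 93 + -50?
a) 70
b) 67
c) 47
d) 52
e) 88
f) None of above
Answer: a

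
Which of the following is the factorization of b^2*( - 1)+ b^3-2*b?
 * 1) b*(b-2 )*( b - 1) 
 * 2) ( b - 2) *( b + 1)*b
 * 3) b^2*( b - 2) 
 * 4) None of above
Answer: 2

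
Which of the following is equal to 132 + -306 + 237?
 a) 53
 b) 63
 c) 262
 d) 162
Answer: b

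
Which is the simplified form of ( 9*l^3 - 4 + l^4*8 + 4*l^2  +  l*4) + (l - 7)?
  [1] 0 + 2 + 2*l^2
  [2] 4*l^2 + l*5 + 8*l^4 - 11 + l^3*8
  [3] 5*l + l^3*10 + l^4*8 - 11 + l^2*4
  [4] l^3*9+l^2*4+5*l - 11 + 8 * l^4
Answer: 4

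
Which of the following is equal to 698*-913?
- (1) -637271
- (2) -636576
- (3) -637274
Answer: 3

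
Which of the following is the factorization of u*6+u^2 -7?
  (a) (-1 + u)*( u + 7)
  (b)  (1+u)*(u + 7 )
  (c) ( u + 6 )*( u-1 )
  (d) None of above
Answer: a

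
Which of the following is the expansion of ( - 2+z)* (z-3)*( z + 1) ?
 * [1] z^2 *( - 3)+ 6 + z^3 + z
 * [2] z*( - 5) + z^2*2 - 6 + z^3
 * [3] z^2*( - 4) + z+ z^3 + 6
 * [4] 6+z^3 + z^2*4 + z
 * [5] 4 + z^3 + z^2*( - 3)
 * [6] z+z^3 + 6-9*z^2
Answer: 3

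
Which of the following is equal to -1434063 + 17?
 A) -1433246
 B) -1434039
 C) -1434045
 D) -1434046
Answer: D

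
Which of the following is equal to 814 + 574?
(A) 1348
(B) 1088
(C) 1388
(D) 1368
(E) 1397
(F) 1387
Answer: C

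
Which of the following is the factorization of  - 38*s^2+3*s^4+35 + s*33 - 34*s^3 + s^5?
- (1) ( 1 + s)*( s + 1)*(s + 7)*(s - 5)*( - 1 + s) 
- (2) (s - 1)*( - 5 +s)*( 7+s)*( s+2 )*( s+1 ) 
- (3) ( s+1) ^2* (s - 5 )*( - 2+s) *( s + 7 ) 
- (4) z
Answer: 1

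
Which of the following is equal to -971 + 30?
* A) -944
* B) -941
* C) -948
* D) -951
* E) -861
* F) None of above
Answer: B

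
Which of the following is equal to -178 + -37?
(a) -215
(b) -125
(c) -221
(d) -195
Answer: a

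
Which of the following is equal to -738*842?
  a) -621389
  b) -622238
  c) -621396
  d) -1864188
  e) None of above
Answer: c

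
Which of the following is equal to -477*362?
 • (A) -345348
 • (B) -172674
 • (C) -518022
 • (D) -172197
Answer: B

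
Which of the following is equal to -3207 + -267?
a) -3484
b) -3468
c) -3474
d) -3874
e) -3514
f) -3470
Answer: c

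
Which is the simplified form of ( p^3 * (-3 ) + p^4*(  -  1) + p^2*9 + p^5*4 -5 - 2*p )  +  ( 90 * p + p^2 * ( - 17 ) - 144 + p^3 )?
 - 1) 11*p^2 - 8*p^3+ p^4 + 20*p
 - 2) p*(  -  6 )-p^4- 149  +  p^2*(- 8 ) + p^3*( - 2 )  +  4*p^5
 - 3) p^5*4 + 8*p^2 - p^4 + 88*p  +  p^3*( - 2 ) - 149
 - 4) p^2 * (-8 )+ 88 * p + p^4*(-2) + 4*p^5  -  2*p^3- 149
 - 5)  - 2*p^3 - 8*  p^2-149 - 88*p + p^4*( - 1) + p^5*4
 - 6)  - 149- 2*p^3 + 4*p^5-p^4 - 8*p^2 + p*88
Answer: 6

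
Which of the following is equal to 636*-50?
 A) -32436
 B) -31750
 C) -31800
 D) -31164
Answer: C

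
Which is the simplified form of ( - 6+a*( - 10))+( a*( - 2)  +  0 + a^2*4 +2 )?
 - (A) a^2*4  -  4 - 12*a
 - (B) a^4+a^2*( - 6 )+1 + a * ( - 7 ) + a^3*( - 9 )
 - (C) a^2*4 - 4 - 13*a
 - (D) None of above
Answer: A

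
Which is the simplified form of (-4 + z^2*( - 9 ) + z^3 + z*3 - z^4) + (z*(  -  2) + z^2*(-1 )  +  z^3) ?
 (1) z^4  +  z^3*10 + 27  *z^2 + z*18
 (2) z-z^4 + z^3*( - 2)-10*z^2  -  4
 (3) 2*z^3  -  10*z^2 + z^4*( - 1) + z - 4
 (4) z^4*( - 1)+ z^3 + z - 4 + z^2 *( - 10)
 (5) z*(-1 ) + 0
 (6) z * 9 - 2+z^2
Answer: 3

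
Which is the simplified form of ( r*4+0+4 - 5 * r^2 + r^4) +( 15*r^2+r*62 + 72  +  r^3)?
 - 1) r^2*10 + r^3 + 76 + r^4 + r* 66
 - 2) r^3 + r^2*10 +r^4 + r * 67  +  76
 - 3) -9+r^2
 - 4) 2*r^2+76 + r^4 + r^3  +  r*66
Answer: 1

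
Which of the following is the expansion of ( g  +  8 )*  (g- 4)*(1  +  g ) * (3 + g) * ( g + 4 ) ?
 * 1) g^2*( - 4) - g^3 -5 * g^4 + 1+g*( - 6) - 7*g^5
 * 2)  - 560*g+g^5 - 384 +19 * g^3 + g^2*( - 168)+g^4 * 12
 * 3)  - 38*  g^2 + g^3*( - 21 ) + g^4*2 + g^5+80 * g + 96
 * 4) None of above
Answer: 2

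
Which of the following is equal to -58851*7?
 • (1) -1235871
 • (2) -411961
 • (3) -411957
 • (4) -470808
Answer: 3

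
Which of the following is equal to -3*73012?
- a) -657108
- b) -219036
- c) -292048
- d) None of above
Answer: b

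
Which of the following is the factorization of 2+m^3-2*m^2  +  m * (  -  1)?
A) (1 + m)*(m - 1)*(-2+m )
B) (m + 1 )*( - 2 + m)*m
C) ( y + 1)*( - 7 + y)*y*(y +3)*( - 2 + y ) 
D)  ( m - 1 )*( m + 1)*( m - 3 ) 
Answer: A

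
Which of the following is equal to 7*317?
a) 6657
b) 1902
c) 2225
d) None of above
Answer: d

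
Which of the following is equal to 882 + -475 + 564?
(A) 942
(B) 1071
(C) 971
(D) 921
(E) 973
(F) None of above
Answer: C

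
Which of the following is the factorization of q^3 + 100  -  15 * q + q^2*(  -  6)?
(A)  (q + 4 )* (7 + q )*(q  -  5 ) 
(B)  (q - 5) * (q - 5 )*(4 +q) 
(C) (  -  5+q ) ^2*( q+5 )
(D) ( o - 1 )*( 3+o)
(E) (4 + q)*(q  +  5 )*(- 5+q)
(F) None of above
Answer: B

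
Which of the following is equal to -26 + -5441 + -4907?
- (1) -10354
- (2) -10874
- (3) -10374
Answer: 3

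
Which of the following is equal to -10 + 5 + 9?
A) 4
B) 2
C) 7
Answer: A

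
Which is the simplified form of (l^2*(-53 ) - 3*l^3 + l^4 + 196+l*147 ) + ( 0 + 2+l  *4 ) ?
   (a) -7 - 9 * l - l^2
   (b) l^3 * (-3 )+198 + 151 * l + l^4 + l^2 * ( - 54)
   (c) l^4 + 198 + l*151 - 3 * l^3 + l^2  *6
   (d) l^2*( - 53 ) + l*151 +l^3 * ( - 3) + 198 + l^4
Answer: d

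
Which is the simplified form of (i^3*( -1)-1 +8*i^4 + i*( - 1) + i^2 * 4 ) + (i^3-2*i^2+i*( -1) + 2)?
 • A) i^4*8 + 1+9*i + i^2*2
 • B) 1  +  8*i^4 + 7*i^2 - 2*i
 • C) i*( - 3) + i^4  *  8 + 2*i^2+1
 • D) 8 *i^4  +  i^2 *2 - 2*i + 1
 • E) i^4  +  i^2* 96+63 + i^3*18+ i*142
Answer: D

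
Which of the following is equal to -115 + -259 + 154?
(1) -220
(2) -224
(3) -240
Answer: 1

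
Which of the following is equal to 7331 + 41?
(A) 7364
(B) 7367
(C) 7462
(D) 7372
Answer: D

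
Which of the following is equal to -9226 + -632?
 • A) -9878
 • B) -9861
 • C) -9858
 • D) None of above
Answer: C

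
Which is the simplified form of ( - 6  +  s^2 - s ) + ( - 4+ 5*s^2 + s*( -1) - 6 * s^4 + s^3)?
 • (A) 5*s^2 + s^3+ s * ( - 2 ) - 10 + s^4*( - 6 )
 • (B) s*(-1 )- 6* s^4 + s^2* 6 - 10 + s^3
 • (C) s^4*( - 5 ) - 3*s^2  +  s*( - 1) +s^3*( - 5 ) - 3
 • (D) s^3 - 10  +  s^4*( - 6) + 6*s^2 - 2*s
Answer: D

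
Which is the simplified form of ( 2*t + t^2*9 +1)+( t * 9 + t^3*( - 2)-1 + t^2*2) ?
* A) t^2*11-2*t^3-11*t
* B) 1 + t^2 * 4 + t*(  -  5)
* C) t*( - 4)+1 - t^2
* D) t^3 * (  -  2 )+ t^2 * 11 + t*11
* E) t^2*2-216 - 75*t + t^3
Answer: D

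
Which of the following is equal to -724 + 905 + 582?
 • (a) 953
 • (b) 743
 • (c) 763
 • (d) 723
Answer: c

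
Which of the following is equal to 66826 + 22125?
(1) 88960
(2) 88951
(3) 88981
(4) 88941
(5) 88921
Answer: 2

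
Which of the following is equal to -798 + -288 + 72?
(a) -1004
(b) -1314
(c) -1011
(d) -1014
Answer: d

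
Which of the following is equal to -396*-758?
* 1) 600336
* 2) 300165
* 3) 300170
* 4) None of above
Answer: 4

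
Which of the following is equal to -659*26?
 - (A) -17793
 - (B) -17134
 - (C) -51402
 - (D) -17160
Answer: B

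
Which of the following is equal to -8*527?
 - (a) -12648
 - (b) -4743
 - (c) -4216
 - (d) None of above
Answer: c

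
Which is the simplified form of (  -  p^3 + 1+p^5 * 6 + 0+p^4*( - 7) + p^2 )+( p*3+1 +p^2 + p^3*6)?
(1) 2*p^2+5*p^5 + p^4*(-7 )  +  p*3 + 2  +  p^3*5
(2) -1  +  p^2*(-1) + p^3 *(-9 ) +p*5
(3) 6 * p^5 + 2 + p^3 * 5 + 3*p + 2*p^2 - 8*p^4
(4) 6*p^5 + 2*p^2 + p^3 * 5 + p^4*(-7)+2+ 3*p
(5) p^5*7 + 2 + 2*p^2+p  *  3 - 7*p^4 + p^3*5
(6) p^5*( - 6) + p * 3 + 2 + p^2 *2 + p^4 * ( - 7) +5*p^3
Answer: 4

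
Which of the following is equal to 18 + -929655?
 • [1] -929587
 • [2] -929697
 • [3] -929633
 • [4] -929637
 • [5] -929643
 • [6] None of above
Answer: 4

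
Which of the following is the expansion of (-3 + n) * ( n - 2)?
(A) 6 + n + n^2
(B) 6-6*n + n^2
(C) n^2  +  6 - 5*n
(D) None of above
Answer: C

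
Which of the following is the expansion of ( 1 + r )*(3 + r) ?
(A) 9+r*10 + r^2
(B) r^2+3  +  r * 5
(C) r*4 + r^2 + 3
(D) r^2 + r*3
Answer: C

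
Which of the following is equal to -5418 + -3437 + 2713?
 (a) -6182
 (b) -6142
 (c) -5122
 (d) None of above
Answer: b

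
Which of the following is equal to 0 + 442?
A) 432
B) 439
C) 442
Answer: C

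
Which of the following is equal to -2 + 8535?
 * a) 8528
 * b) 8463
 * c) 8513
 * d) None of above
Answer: d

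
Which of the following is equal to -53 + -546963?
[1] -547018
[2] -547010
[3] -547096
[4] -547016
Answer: 4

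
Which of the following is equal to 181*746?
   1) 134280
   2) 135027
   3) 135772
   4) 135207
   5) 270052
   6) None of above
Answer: 6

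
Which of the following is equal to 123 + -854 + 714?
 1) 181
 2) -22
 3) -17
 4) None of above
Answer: 3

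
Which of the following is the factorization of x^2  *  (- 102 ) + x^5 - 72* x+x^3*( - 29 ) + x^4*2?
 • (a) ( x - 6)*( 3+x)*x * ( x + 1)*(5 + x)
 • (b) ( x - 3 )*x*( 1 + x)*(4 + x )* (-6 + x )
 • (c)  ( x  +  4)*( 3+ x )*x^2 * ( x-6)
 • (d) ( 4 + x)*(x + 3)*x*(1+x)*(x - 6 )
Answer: d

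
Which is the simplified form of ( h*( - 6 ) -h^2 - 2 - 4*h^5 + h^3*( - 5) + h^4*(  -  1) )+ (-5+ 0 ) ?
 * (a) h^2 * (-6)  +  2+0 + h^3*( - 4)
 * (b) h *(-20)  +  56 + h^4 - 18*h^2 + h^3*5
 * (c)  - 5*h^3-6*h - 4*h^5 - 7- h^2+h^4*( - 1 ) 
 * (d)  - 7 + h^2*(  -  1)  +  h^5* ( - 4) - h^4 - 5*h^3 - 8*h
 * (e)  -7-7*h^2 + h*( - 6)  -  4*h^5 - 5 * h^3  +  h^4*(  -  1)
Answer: c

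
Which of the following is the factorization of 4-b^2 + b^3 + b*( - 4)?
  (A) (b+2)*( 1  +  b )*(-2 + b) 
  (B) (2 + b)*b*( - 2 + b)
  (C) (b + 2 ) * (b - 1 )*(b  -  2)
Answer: C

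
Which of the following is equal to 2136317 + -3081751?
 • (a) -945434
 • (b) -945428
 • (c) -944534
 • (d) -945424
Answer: a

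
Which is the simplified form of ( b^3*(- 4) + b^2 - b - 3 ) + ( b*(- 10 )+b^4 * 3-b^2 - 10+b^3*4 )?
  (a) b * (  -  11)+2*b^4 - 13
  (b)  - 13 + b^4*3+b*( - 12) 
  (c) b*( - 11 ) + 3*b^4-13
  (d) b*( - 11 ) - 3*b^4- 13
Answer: c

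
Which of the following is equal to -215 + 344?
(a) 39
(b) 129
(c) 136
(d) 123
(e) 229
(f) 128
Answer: b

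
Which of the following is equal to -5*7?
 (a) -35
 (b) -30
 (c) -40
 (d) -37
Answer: a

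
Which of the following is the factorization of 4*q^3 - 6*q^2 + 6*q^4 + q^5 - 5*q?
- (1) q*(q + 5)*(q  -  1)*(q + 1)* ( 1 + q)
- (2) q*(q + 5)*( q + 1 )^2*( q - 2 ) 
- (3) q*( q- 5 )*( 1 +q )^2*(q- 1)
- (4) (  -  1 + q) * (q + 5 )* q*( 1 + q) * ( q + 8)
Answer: 1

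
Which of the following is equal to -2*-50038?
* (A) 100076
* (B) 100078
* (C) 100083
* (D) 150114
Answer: A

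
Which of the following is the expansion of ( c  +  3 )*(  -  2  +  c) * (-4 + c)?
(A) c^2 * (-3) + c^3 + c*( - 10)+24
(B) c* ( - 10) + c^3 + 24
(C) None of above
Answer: A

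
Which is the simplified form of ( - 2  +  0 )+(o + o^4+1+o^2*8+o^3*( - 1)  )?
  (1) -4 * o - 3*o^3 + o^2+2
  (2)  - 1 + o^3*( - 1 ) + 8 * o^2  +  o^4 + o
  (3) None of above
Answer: 2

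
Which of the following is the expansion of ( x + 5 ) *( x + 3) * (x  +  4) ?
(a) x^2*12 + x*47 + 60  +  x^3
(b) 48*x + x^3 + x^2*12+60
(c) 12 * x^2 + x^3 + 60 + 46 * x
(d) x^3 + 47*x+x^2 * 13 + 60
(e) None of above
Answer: a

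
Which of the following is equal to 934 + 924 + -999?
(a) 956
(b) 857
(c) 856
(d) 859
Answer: d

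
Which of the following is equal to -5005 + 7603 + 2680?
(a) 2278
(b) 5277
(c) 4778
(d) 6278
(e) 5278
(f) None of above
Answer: e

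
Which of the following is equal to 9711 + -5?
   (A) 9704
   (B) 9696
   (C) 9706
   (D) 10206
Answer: C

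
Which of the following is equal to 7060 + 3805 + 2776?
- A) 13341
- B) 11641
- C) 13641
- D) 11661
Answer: C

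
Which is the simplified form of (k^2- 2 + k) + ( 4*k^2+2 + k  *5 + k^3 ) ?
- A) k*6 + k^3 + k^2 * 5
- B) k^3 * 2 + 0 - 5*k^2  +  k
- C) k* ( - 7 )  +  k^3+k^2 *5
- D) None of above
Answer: A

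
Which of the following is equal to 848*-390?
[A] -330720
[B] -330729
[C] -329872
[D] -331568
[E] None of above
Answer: A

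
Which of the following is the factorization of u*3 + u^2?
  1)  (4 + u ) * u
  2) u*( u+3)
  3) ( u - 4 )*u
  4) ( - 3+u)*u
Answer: 2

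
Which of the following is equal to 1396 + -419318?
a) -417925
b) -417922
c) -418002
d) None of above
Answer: b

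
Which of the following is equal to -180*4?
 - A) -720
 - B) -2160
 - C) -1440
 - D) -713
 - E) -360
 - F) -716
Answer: A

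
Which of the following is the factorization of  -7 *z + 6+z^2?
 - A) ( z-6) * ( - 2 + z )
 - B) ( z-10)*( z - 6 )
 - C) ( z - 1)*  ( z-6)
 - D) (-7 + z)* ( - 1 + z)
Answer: C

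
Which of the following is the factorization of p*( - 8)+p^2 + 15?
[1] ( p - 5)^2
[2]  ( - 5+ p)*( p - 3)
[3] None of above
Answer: 2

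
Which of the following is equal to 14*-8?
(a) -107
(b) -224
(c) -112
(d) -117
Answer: c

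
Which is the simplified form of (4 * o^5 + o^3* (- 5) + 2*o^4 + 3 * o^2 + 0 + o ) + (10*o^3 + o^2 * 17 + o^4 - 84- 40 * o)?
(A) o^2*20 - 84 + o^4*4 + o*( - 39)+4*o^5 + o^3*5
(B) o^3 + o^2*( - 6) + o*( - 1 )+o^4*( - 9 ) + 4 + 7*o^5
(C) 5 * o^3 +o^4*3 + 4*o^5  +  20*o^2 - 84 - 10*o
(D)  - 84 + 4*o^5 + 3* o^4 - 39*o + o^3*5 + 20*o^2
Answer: D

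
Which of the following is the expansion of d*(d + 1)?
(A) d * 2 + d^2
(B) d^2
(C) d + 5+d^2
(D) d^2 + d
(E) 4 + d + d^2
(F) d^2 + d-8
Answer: D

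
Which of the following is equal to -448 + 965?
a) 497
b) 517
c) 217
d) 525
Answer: b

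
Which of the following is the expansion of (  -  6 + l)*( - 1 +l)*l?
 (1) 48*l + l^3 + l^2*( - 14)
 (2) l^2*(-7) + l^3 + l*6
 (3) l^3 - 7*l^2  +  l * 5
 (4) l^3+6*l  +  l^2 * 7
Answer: 2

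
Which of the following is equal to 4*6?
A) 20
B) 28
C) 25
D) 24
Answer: D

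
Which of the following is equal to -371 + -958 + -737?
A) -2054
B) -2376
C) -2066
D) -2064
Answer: C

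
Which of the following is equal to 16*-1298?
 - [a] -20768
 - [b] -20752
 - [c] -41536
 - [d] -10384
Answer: a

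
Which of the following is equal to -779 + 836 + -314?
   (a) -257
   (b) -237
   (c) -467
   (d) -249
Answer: a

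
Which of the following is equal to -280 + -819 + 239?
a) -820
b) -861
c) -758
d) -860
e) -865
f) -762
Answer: d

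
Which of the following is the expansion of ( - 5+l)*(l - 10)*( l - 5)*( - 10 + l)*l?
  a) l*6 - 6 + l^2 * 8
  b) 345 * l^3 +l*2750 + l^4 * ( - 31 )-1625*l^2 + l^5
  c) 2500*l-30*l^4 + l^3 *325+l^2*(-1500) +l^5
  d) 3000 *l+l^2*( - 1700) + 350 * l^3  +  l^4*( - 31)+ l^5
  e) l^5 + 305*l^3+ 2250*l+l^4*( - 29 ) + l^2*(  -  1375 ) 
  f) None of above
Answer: c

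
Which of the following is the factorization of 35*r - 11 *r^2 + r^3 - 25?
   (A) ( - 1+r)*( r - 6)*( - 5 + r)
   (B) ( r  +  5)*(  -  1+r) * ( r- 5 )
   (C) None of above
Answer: C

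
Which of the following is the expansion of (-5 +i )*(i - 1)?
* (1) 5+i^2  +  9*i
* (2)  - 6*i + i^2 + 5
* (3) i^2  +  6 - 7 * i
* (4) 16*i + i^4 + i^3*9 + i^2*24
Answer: 2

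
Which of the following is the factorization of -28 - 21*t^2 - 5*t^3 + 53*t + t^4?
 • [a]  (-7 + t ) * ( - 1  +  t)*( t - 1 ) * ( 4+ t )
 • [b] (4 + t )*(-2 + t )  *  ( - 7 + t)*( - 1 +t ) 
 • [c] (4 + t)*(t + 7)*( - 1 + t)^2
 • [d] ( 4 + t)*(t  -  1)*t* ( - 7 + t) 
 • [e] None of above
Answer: a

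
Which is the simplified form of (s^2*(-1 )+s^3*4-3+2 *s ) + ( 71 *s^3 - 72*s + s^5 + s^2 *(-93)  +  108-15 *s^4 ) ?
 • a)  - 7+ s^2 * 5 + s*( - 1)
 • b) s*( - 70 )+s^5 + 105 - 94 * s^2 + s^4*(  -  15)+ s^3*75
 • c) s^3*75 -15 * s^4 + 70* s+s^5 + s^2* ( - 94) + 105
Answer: b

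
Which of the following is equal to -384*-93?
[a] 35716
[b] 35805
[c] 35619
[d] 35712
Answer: d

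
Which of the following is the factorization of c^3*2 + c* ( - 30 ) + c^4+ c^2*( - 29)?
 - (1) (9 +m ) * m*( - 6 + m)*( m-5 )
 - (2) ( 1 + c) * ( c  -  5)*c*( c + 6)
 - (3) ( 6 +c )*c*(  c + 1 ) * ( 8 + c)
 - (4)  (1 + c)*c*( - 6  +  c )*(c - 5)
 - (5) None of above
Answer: 2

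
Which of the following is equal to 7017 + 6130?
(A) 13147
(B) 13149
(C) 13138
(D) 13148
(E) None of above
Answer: A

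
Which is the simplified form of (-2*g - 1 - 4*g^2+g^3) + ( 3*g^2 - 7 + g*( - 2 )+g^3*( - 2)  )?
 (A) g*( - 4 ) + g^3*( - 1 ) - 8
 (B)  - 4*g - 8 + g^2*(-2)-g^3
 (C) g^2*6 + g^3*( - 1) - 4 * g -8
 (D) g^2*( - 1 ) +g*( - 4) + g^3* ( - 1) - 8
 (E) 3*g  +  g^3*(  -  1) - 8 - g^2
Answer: D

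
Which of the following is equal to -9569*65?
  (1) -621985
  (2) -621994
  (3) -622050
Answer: 1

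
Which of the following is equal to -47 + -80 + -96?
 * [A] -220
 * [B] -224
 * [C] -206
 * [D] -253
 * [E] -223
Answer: E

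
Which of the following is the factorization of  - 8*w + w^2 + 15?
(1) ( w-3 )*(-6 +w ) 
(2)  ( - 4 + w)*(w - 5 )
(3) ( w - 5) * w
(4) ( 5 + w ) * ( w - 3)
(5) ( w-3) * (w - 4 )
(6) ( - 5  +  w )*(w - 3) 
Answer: 6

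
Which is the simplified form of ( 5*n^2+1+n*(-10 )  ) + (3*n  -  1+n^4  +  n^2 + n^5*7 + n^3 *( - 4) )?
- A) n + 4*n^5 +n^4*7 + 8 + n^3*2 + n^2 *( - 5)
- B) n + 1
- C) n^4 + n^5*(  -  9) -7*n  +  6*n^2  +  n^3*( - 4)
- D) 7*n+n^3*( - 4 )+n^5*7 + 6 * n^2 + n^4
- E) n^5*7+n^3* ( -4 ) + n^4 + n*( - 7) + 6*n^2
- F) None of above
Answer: E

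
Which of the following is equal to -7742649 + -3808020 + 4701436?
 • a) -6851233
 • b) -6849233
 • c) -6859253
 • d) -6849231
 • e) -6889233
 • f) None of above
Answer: b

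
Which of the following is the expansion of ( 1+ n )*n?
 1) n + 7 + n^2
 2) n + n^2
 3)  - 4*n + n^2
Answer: 2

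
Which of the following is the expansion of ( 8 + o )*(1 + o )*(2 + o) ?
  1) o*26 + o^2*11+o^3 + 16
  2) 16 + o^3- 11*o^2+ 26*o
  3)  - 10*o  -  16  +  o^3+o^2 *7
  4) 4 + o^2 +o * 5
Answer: 1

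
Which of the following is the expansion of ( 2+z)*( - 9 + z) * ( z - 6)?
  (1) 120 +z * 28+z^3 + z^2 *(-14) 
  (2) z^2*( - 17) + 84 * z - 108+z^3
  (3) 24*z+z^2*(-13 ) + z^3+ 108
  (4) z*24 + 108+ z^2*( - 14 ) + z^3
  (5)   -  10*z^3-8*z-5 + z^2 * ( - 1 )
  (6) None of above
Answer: 3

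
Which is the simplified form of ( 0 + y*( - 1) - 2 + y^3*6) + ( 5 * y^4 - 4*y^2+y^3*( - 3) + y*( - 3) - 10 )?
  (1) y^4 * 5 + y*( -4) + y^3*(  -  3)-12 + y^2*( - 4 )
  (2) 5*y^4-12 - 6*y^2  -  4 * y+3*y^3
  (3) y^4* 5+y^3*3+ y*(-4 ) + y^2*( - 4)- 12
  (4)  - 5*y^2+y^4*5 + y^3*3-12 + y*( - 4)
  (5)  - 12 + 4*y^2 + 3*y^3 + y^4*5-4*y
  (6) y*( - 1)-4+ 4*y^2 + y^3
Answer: 3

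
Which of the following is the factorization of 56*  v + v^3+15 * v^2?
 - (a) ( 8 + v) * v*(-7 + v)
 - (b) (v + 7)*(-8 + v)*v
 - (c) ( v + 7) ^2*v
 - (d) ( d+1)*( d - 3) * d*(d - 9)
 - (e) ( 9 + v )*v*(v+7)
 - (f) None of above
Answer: f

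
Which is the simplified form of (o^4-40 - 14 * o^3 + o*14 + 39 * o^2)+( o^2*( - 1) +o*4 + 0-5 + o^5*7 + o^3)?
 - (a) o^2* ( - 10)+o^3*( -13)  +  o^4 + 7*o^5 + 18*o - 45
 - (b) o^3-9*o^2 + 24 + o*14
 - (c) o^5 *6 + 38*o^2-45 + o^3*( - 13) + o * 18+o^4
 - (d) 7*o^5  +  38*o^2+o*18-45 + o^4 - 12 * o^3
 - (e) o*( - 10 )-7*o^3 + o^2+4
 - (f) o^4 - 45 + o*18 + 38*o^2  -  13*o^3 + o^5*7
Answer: f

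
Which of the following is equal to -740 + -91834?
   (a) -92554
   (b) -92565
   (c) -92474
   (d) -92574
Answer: d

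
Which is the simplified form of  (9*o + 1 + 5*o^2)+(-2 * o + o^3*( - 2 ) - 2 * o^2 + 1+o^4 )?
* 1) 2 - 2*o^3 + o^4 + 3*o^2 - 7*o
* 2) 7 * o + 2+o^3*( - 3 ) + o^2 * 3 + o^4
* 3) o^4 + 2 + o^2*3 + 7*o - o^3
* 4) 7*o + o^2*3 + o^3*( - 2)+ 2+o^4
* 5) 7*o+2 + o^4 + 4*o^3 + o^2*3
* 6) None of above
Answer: 4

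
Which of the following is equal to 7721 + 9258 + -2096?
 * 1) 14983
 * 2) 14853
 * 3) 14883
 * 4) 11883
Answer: 3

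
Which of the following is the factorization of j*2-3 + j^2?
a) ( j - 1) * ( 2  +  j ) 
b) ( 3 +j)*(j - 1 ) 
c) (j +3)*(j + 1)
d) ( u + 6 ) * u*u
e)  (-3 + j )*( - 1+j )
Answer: b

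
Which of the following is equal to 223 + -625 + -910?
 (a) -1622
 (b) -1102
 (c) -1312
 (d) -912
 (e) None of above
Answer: c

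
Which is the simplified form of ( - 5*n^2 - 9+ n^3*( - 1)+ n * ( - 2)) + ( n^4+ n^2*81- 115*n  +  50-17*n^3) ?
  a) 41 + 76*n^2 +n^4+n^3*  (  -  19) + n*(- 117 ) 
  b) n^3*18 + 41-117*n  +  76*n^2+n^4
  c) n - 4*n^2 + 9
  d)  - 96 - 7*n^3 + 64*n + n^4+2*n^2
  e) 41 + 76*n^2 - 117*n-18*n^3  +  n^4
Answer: e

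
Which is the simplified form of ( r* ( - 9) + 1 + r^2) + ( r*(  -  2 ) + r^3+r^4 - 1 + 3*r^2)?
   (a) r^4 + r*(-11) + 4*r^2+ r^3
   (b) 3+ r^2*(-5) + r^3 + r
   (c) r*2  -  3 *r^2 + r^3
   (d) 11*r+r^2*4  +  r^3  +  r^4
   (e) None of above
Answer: a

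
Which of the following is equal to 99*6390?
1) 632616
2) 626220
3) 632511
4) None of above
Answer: 4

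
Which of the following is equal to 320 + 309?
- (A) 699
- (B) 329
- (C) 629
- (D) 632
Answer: C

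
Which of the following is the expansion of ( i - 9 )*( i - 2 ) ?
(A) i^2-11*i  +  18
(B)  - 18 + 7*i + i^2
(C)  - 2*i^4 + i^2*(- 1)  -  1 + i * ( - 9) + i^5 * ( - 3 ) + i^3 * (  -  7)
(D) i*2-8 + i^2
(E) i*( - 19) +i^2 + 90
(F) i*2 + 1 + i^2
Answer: A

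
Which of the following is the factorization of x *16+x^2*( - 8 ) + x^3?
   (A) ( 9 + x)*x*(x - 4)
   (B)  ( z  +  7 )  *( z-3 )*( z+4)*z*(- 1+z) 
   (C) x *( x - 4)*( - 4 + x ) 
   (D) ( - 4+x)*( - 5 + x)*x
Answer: C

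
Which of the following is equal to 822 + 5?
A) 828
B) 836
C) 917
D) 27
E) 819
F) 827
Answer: F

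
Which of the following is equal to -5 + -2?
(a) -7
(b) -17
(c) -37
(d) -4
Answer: a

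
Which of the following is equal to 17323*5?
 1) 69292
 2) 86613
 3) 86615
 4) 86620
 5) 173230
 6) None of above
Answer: 3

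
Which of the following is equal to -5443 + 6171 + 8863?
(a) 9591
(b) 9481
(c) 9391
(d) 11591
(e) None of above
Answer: a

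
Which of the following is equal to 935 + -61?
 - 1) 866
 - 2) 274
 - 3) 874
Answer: 3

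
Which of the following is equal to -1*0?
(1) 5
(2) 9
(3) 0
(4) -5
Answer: 3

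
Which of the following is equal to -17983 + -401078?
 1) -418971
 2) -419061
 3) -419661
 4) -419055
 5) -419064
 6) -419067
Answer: 2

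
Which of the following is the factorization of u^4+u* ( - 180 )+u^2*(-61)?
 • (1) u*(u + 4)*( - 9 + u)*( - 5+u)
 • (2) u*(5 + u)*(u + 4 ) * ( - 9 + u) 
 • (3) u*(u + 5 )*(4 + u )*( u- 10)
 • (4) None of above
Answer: 2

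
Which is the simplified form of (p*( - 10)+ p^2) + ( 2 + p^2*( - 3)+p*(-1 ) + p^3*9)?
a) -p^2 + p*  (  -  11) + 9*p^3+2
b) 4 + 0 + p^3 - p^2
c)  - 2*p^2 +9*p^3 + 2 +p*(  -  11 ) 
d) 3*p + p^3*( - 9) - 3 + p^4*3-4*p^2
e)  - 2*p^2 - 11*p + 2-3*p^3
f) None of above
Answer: c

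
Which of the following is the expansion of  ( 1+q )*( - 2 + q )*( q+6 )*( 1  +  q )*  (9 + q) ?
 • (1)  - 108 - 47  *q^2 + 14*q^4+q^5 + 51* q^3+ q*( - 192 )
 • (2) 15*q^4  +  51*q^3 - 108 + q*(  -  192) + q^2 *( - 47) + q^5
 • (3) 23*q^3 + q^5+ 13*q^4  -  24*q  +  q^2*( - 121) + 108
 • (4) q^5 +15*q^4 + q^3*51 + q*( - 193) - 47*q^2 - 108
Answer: 2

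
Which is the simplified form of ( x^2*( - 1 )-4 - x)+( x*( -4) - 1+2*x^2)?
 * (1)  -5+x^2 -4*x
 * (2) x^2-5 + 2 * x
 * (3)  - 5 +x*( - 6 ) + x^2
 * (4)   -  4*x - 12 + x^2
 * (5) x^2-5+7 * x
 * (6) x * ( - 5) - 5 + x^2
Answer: 6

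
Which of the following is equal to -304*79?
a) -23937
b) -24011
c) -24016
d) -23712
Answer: c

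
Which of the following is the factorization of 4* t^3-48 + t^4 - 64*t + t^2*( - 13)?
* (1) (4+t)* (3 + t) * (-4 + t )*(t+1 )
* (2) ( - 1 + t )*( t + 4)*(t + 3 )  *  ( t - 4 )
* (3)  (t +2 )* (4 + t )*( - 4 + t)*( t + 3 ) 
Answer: 1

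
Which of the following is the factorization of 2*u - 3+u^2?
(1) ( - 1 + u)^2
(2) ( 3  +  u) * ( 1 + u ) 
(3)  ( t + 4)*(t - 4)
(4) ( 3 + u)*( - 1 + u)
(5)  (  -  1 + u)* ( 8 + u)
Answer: 4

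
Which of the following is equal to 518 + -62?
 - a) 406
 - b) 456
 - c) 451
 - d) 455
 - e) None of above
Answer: b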